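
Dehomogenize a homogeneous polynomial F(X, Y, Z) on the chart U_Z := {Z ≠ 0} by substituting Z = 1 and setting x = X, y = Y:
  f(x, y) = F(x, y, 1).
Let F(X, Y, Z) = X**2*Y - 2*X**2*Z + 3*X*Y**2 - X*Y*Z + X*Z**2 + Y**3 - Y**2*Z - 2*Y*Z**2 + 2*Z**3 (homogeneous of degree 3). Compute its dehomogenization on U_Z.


f(x, y) = x**2*y - 2*x**2 + 3*x*y**2 - x*y + x + y**3 - y**2 - 2*y + 2

On U_Z we set Z = 1. Each monomial c·X^i·Y^j·Z^k in F becomes c·x^i·y^j·1^k = c·x^i·y^j.
Substituting Z = 1: F(X, Y, 1) = x**2*y - 2*x**2 + 3*x*y**2 - x*y + x + y**3 - y**2 - 2*y + 2.
Note: deg(f) ≤ deg(F) = 3; strict inequality happens when F is divisible by Z (lost terms).


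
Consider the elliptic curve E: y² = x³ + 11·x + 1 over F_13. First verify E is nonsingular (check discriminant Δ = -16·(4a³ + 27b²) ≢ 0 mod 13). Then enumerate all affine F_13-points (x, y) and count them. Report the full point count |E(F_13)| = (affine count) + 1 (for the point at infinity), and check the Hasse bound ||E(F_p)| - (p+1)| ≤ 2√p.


Affine points = {(0, 1), (0, 12), (1, 0), (3, 3), (3, 10), (5, 5), (5, 8), (6, 6), (6, 7), (8, 4), (8, 9), (9, 6), (9, 7), (11, 6), (11, 7)}; affine count = 15; |E(F_13)| = 16.

Discriminant check: Δ ∝ 4a³ + 27b² = 4·11³ + 27·1² = 4·1331 + 27·1 ≡ 8 (mod 13). Nonzero ⇒ E is nonsingular.
For each x ∈ F_13, compute rhs = x³ + 11·x + 1 mod 13, then count y ∈ F_13 with y² ≡ rhs.
  x = 0: rhs = 1, matching y values: 1, 12 (2 points).
  x = 1: rhs = 0, matching y values: 0 (1 points).
  x = 2: rhs = 5, matching y values: none (0 points).
  x = 3: rhs = 9, matching y values: 3, 10 (2 points).
  x = 4: rhs = 5, matching y values: none (0 points).
  x = 5: rhs = 12, matching y values: 5, 8 (2 points).
  x = 6: rhs = 10, matching y values: 6, 7 (2 points).
  x = 7: rhs = 5, matching y values: none (0 points).
  x = 8: rhs = 3, matching y values: 4, 9 (2 points).
  x = 9: rhs = 10, matching y values: 6, 7 (2 points).
  x = 10: rhs = 6, matching y values: none (0 points).
  x = 11: rhs = 10, matching y values: 6, 7 (2 points).
  x = 12: rhs = 2, matching y values: none (0 points).
Total affine count: 15.
Full point count |E(F_13)| = 15 + 1 = 16.
Hasse bound: |16 − (13+1)| = |2| = 2 ≤ 2√13 ≈ 7.2111 ✓.


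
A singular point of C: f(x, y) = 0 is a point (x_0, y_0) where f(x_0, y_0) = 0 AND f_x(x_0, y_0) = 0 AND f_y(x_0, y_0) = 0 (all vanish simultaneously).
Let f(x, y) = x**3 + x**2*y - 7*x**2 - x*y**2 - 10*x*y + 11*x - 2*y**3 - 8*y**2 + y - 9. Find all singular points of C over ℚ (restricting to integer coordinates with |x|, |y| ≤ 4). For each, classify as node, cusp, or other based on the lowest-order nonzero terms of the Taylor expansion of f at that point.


Singular points: {(3, -2)}; classification: cusp.

Compute partial derivatives:
  f_x = 3*x**2 + 2*x*y - 14*x - y**2 - 10*y + 11.
  f_y = x**2 - 2*x*y - 10*x - 6*y**2 - 16*y + 1.
Scan x_0 ∈ {−4, ..., 4}. For each x_0, f_y(x_0, y) is a polynomial in y; find its integer roots y ∈ {−4, ..., 4}, then test f_x and f at those candidates.
  x = -4: f_y(-4, y) = -6*y**2 - 8*y + 57; no integer root y with |y| ≤ 4.
  x = -3: f_y(-3, y) = -6*y**2 - 10*y + 40; no integer root y with |y| ≤ 4.
  x = -2: f_y(-2, y) = -6*y**2 - 12*y + 25; no integer root y with |y| ≤ 4.
  x = -1: f_y(-1, y) = -6*y**2 - 14*y + 12; vanishes at y ∈ {-3}. (-1, -3): f_x = 55 ≠ 0.
  x = 0: f_y(0, y) = -6*y**2 - 16*y + 1; no integer root y with |y| ≤ 4.
  x = 1: f_y(1, y) = -6*y**2 - 18*y - 8; no integer root y with |y| ≤ 4.
  x = 2: f_y(2, y) = -6*y**2 - 20*y - 15; no integer root y with |y| ≤ 4.
  x = 3: f_y(3, y) = -6*y**2 - 22*y - 20; vanishes at y ∈ {-2}. (3, -2): f_x = 0, f = 0 — SINGULAR.
  x = 4: f_y(4, y) = -6*y**2 - 24*y - 23; no integer root y with |y| ≤ 4.
Only singular point on the grid: (3, -2).
Classify: substitute x = 3 + u, y = -2 + v and expand: f = u**3 + u**2*v - u*v**2 - 2*v**3 + v**2.
No constant or linear terms (consistent with a singular point). Quadratic part: v**2. Cubic part: u**3 + u**2*v - u*v**2 - 2*v**3.
The quadratic part v**2 is a perfect square, so there is a single (double) tangent line v = 0, i.e. y = -2. Restricting the cubic part to that line (v = 0) leaves u**3 ≠ 0, so f is not divisible by v and the branch is v² ≈ -u**3 to lowest order — this is a cusp.
Classification: cusp.


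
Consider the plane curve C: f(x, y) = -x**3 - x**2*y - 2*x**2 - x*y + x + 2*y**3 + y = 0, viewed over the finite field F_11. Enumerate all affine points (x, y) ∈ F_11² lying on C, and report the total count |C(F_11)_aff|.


Affine F_11-points: {(0, 0), (0, 4), (0, 7), (2, 10), (3, 10), (5, 6), (5, 10), (7, 2), (8, 5), (8, 8), (8, 9), (10, 3), (10, 5)}; count = 13.

For each of the 121 pairs (x, y) ∈ F_11², evaluate f(x, y) mod 11. Record the zeros.
  x = 0: [0↦0, 1↦3, 2↦7, 3↦2, 4↦0, 5↦2, 6↦9, 7↦0, 8↦9, 9↦4, 10↦8]  zeros at y ∈ {0, 4, 7}
  x = 1: [0↦9, 1↦10, 2↦1, 3↦5, 4↦1, 5↦1, 6↦6, 7↦6, 8↦2, 9↦6, 10↦8]  zeros at y ∈ ∅
  x = 2: [0↦8, 1↦5, 2↦3, 3↦3, 4↦6, 5↦2, 6↦3, 7↦10, 8↦2, 9↦2, 10↦0]  zeros at y ∈ {10}
  x = 3: [0↦2, 1↦4, 2↦7, 3↦1, 4↦9, 5↦10, 6↦5, 7↦6, 8↦3, 9↦8, 10↦0]  zeros at y ∈ {10}
  x = 4: [0↦7, 1↦1, 2↦7, 3↦4, 4↦4, 5↦8, 6↦6, 7↦10, 8↦10, 9↦7, 10↦2]  zeros at y ∈ ∅
  x = 5: [0↦6, 1↦1, 2↦8, 3↦6, 4↦7, 5↦1, 6↦0, 7↦5, 8↦6, 9↦4, 10↦0]  zeros at y ∈ {6, 10}
  x = 6: [0↦4, 1↦9, 2↦4, 3↦1, 4↦1, 5↦5, 6↦3, 7↦7, 8↦7, 9↦4, 10↦10]  zeros at y ∈ ∅
  x = 7: [0↦6, 1↦8, 2↦0, 3↦5, 4↦2, 5↦3, 6↦9, 7↦10, 8↦7, 9↦1, 10↦4]  zeros at y ∈ {2}
  x = 8: [0↦6, 1↦3, 2↦1, 3↦1, 4↦4, 5↦0, 6↦1, 7↦8, 8↦0, 9↦0, 10↦9]  zeros at y ∈ {5, 8, 9}
  x = 9: [0↦9, 1↦10, 2↦1, 3↦5, 4↦1, 5↦1, 6↦6, 7↦6, 8↦2, 9↦6, 10↦8]  zeros at y ∈ ∅
  x = 10: [0↦9, 1↦1, 2↦5, 3↦0, 4↦9, 5↦0, 6↦7, 7↦9, 8↦7, 9↦2, 10↦6]  zeros at y ∈ {3, 5}
Collecting zeros: affine points = {(0, 0), (0, 4), (0, 7), (2, 10), (3, 10), (5, 6), (5, 10), (7, 2), (8, 5), (8, 8), (8, 9), (10, 3), (10, 5)}.
Total count |C(F_11)_aff| = 13.


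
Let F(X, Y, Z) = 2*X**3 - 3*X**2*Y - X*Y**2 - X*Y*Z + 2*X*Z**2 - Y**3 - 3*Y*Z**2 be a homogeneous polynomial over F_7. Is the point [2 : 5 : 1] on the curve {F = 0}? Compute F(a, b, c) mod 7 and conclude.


F(2,5,1) ≡ 5 (mod 7); P is NOT on the curve.

Evaluate F(2, 5, 1) term-by-term (mod 7).
  2*X**3 ↦ 2·8·1·1 = 16
  -3*X**2*Y ↦ -3·4·5·1 = -60
  -X*Y**2 ↦ -1·2·25·1 = -50
  -X*Y*Z ↦ -1·2·5·1 = -10
  2*X*Z**2 ↦ 2·2·1·1 = 4
  -Y**3 ↦ -1·1·125·1 = -125
  -3*Y*Z**2 ↦ -3·1·5·1 = -15
Sum: F(2, 5, 1) = (16) + (-60) + (-50) + (-10) + (4) + (-125) + (-15) = -240.
Reducing mod 7: -240 ≡ 5 (mod 7).
Since F(a, b, c) ≡ 5 ≠ 0 (mod 7), P does NOT lie on the curve.


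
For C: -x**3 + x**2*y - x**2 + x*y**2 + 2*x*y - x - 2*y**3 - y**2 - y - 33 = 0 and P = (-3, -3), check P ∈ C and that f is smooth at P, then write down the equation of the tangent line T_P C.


Tangent line at P: -x - 28*y - 87 = 0.

Step 1: f(-3, -3) = 0, so P lies on C.
Step 2: partial derivatives
  f_x(x, y) = -3*x**2 + 2*x*y - 2*x + y**2 + 2*y - 1, f_y(x, y) = x**2 + 2*x*y + 2*x - 6*y**2 - 2*y - 1.
  f_x(P) = -1, f_y(P) = -28 (gradient nonzero, so P is smooth).
Step 3: tangent line at P: -1·(x − -3) + -28·(y − -3) = 0.
Expanding: -x - 28*y - 87 = 0.


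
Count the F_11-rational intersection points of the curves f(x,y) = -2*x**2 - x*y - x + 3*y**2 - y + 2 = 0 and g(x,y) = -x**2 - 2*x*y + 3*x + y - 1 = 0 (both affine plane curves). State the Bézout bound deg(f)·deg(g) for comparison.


Common zeros: {(1, 1)}; count = 1; Bézout bound = 4.

deg(f) = 2, deg(g) = 2, so Bézout bound = 4.
Scan x ∈ F_11. For each x, list the y ∈ F_11 with f(x, y) ≡ 0 and those with g(x, y) ≡ 0 (mod 11); the common zeros in that column are the intersection.
  x = 0: f ≡ 0 at y ∈ ∅; g ≡ 0 at y ∈ {1}; common: ∅.
  x = 1: f ≡ 0 at y ∈ {1, 7}; g ≡ 0 at y ∈ {1}; common: {1}.
  x = 2: f ≡ 0 at y ∈ ∅; g ≡ 0 at y ∈ {4}; common: ∅.
  x = 3: f ≡ 0 at y ∈ ∅; g ≡ 0 at y ∈ {2}; common: ∅.
  x = 4: f ≡ 0 at y ∈ {3, 6}; g ≡ 0 at y ∈ {4}; common: ∅.
  x = 5: f ≡ 0 at y ∈ {3, 10}; g ≡ 0 at y ∈ {0}; common: ∅.
  x = 6: f ≡ 0 at y ∈ {7, 10}; g ≡ 0 at y ∈ ∅; common: ∅.
  x = 7: f ≡ 0 at y ∈ ∅; g ≡ 0 at y ∈ {2}; common: ∅.
  x = 8: f ≡ 0 at y ∈ ∅; g ≡ 0 at y ∈ {9}; common: ∅.
  x = 9: f ≡ 0 at y ∈ {1, 6}; g ≡ 0 at y ∈ {0}; common: ∅.
  x = 10: f ≡ 0 at y ∈ ∅; g ≡ 0 at y ∈ {9}; common: ∅.
Collecting: common zeros = {(1, 1)}, so the count is 1.
Comparison with the Bézout bound: 1 ≤ 4 = deg(f)·deg(g), as expected for curves with no common component (the affine F_11-count falls short of the bound because intersections may lie at infinity, over extension fields, or carry multiplicity).


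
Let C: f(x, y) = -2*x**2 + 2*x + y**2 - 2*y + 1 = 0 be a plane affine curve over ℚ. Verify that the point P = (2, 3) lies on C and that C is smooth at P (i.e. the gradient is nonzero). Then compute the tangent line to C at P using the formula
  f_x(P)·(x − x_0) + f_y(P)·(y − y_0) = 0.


Tangent line at P: -6*x + 4*y = 0.

Step 1: f(2, 3) = 0, so P lies on C.
Step 2: partial derivatives
  f_x(x, y) = 2 - 4*x, f_y(x, y) = 2*y - 2.
  f_x(P) = -6, f_y(P) = 4 (gradient nonzero, so P is smooth).
Step 3: tangent line at P: -6·(x − 2) + 4·(y − 3) = 0.
Expanding: -6*x + 4*y = 0.


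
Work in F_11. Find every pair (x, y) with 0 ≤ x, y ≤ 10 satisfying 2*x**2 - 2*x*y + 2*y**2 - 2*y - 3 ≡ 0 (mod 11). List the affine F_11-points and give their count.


Affine F_11-points: {(4, 8)}; count = 1.

For each of the 121 pairs (x, y) ∈ F_11², evaluate f(x, y) mod 11. Record the zeros.
  x = 0: [0↦8, 1↦8, 2↦1, 3↦9, 4↦10, 5↦4, 6↦2, 7↦4, 8↦10, 9↦9, 10↦1]  zeros at y ∈ ∅
  x = 1: [0↦10, 1↦8, 2↦10, 3↦5, 4↦4, 5↦7, 6↦3, 7↦3, 8↦7, 9↦4, 10↦5]  zeros at y ∈ ∅
  x = 2: [0↦5, 1↦1, 2↦1, 3↦5, 4↦2, 5↦3, 6↦8, 7↦6, 8↦8, 9↦3, 10↦2]  zeros at y ∈ ∅
  x = 3: [0↦4, 1↦9, 2↦7, 3↦9, 4↦4, 5↦3, 6↦6, 7↦2, 8↦2, 9↦6, 10↦3]  zeros at y ∈ ∅
  x = 4: [0↦7, 1↦10, 2↦6, 3↦6, 4↦10, 5↦7, 6↦8, 7↦2, 8↦0, 9↦2, 10↦8]  zeros at y ∈ {8}
  x = 5: [0↦3, 1↦4, 2↦9, 3↦7, 4↦9, 5↦4, 6↦3, 7↦6, 8↦2, 9↦2, 10↦6]  zeros at y ∈ ∅
  x = 6: [0↦3, 1↦2, 2↦5, 3↦1, 4↦1, 5↦5, 6↦2, 7↦3, 8↦8, 9↦6, 10↦8]  zeros at y ∈ ∅
  x = 7: [0↦7, 1↦4, 2↦5, 3↦10, 4↦8, 5↦10, 6↦5, 7↦4, 8↦7, 9↦3, 10↦3]  zeros at y ∈ ∅
  x = 8: [0↦4, 1↦10, 2↦9, 3↦1, 4↦8, 5↦8, 6↦1, 7↦9, 8↦10, 9↦4, 10↦2]  zeros at y ∈ ∅
  x = 9: [0↦5, 1↦9, 2↦6, 3↦7, 4↦1, 5↦10, 6↦1, 7↦7, 8↦6, 9↦9, 10↦5]  zeros at y ∈ ∅
  x = 10: [0↦10, 1↦1, 2↦7, 3↦6, 4↦9, 5↦5, 6↦5, 7↦9, 8↦6, 9↦7, 10↦1]  zeros at y ∈ ∅
Collecting zeros: affine points = {(4, 8)}.
Total count |C(F_11)_aff| = 1.


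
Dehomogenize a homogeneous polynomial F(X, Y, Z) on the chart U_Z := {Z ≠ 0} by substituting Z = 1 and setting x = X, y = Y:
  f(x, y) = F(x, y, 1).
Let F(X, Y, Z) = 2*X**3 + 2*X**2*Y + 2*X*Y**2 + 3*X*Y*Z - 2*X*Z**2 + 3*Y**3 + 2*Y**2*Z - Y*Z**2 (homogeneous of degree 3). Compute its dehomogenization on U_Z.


f(x, y) = 2*x**3 + 2*x**2*y + 2*x*y**2 + 3*x*y - 2*x + 3*y**3 + 2*y**2 - y

On U_Z we set Z = 1. Each monomial c·X^i·Y^j·Z^k in F becomes c·x^i·y^j·1^k = c·x^i·y^j.
Substituting Z = 1: F(X, Y, 1) = 2*x**3 + 2*x**2*y + 2*x*y**2 + 3*x*y - 2*x + 3*y**3 + 2*y**2 - y.
Note: deg(f) ≤ deg(F) = 3; strict inequality happens when F is divisible by Z (lost terms).


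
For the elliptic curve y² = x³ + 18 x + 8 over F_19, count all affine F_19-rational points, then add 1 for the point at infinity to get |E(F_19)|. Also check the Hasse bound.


Affine points = {(4, 7), (4, 12), (6, 3), (6, 16), (9, 5), (9, 14), (11, 6), (11, 13), (13, 8), (13, 11), (15, 9), (15, 10)}; affine count = 12; |E(F_19)| = 13.

Discriminant check: Δ ∝ 4a³ + 27b² = 4·18³ + 27·8² = 4·5832 + 27·64 ≡ 14 (mod 19). Nonzero ⇒ E is nonsingular.
For each x ∈ F_19, compute rhs = x³ + 18·x + 8 mod 19, then count y ∈ F_19 with y² ≡ rhs.
  x = 0: rhs = 8, matching y values: none (0 points).
  x = 1: rhs = 8, matching y values: none (0 points).
  x = 2: rhs = 14, matching y values: none (0 points).
  x = 3: rhs = 13, matching y values: none (0 points).
  x = 4: rhs = 11, matching y values: 7, 12 (2 points).
  x = 5: rhs = 14, matching y values: none (0 points).
  x = 6: rhs = 9, matching y values: 3, 16 (2 points).
  x = 7: rhs = 2, matching y values: none (0 points).
  x = 8: rhs = 18, matching y values: none (0 points).
  x = 9: rhs = 6, matching y values: 5, 14 (2 points).
  x = 10: rhs = 10, matching y values: none (0 points).
  x = 11: rhs = 17, matching y values: 6, 13 (2 points).
  x = 12: rhs = 14, matching y values: none (0 points).
  x = 13: rhs = 7, matching y values: 8, 11 (2 points).
  x = 14: rhs = 2, matching y values: none (0 points).
  x = 15: rhs = 5, matching y values: 9, 10 (2 points).
  x = 16: rhs = 3, matching y values: none (0 points).
  x = 17: rhs = 2, matching y values: none (0 points).
  x = 18: rhs = 8, matching y values: none (0 points).
Total affine count: 12.
Full point count |E(F_19)| = 12 + 1 = 13.
Hasse bound: |13 − (19+1)| = |-7| = 7 ≤ 2√19 ≈ 8.7178 ✓.


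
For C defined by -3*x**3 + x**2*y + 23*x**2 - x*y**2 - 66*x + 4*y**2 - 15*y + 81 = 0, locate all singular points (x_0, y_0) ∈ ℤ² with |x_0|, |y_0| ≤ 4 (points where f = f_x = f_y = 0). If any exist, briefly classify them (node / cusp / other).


Singular points: {(3, 3)}; classification: node.

Compute partial derivatives:
  f_x = -9*x**2 + 2*x*y + 46*x - y**2 - 66.
  f_y = x**2 - 2*x*y + 8*y - 15.
Scan x_0 ∈ {−4, ..., 4}. For each x_0, f_y(x_0, y) is a polynomial in y; find its integer roots y ∈ {−4, ..., 4}, then test f_x and f at those candidates.
  x = -4: f_y(-4, y) = 16*y + 1; no integer root y with |y| ≤ 4.
  x = -3: f_y(-3, y) = 14*y - 6; no integer root y with |y| ≤ 4.
  x = -2: f_y(-2, y) = 12*y - 11; no integer root y with |y| ≤ 4.
  x = -1: f_y(-1, y) = 10*y - 14; no integer root y with |y| ≤ 4.
  x = 0: f_y(0, y) = 8*y - 15; no integer root y with |y| ≤ 4.
  x = 1: f_y(1, y) = 6*y - 14; no integer root y with |y| ≤ 4.
  x = 2: f_y(2, y) = 4*y - 11; no integer root y with |y| ≤ 4.
  x = 3: f_y(3, y) = 2*y - 6; vanishes at y ∈ {3}. (3, 3): f_x = 0, f = 0 — SINGULAR.
  x = 4: f_y(4, y) = 1; no integer root y with |y| ≤ 4.
Only singular point on the grid: (3, 3).
Classify: substitute x = 3 + u, y = 3 + v and expand: f = -3*u**3 + u**2*v - u**2 - u*v**2 + v**2.
No constant or linear terms (consistent with a singular point). Quadratic part: -u**2 + v**2. Cubic part: -3*u**3 + u**2*v - u*v**2.
The quadratic part v**2 - u**2 = (v − u)(v + u) splits into two distinct linear factors, so there are two distinct tangent lines y − 3 = ±(x − 3) — this is a node (ordinary double point).
Classification: node.


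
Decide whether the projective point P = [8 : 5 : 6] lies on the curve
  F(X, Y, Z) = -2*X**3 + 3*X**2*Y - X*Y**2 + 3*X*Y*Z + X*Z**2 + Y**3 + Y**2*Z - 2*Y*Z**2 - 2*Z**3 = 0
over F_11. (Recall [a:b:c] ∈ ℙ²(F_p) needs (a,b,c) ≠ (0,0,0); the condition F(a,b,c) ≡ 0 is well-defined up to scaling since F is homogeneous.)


F(8,5,6) ≡ 7 (mod 11); P is NOT on the curve.

Evaluate F(8, 5, 6) term-by-term (mod 11).
  -2*X**3 ↦ -2·512·1·1 = -1024
  3*X**2*Y ↦ 3·64·5·1 = 960
  -X*Y**2 ↦ -1·8·25·1 = -200
  3*X*Y*Z ↦ 3·8·5·6 = 720
  X*Z**2 ↦ 1·8·1·36 = 288
  Y**3 ↦ 1·1·125·1 = 125
  Y**2*Z ↦ 1·1·25·6 = 150
  -2*Y*Z**2 ↦ -2·1·5·36 = -360
  -2*Z**3 ↦ -2·1·1·216 = -432
Sum: F(8, 5, 6) = (-1024) + (960) + (-200) + (720) + (288) + (125) + (150) + (-360) + (-432) = 227.
Reducing mod 11: 227 ≡ 7 (mod 11).
Since F(a, b, c) ≡ 7 ≠ 0 (mod 11), P does NOT lie on the curve.


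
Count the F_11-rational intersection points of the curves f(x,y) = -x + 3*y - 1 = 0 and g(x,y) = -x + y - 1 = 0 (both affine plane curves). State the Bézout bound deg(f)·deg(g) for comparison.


Common zeros: {(10, 0)}; count = 1; Bézout bound = 1.

deg(f) = 1, deg(g) = 1, so Bézout bound = 1.
Scan x ∈ F_11. For each x, list the y ∈ F_11 with f(x, y) ≡ 0 and those with g(x, y) ≡ 0 (mod 11); the common zeros in that column are the intersection.
  x = 0: f ≡ 0 at y ∈ {4}; g ≡ 0 at y ∈ {1}; common: ∅.
  x = 1: f ≡ 0 at y ∈ {8}; g ≡ 0 at y ∈ {2}; common: ∅.
  x = 2: f ≡ 0 at y ∈ {1}; g ≡ 0 at y ∈ {3}; common: ∅.
  x = 3: f ≡ 0 at y ∈ {5}; g ≡ 0 at y ∈ {4}; common: ∅.
  x = 4: f ≡ 0 at y ∈ {9}; g ≡ 0 at y ∈ {5}; common: ∅.
  x = 5: f ≡ 0 at y ∈ {2}; g ≡ 0 at y ∈ {6}; common: ∅.
  x = 6: f ≡ 0 at y ∈ {6}; g ≡ 0 at y ∈ {7}; common: ∅.
  x = 7: f ≡ 0 at y ∈ {10}; g ≡ 0 at y ∈ {8}; common: ∅.
  x = 8: f ≡ 0 at y ∈ {3}; g ≡ 0 at y ∈ {9}; common: ∅.
  x = 9: f ≡ 0 at y ∈ {7}; g ≡ 0 at y ∈ {10}; common: ∅.
  x = 10: f ≡ 0 at y ∈ {0}; g ≡ 0 at y ∈ {0}; common: {0}.
Collecting: common zeros = {(10, 0)}, so the count is 1.
Comparison with the Bézout bound: 1 ≤ 1 = deg(f)·deg(g), as expected for curves with no common component (the bound is attained).


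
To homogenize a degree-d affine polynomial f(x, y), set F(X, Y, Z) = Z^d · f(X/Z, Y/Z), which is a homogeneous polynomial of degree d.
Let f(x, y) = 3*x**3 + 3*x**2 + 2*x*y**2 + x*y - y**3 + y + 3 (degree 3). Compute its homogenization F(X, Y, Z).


F(X, Y, Z) = 3*X**3 + 3*X**2*Z + 2*X*Y**2 + X*Y*Z - Y**3 + Y*Z**2 + 3*Z**3

deg(f) = 3.
Substitute x = X/Z, y = Y/Z into f, then multiply by Z^3.
  monomial 3·x^3·y^0 ↦ 3·X^3·Y^0·Z^0.
  monomial 3·x^2·y^0 ↦ 3·X^2·Y^0·Z^1.
  monomial 2·x^1·y^2 ↦ 2·X^1·Y^2·Z^0.
  monomial 1·x^1·y^1 ↦ 1·X^1·Y^1·Z^1.
  monomial -1·x^0·y^3 ↦ -1·X^0·Y^3·Z^0.
  monomial 1·x^0·y^1 ↦ 1·X^0·Y^1·Z^2.
  monomial 3·x^0·y^0 ↦ 3·X^0·Y^0·Z^3.
Collecting: F(X, Y, Z) = 3*X**3 + 3*X**2*Z + 2*X*Y**2 + X*Y*Z - Y**3 + Y*Z**2 + 3*Z**3.


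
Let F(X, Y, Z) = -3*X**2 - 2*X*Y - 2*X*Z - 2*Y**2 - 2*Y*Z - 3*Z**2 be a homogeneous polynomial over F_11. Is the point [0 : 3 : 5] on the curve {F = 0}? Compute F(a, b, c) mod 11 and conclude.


F(0,3,5) ≡ 9 (mod 11); P is NOT on the curve.

Evaluate F(0, 3, 5) term-by-term (mod 11).
  -3*X**2 ↦ -3·0·1·1 = 0
  -2*X*Y ↦ -2·0·3·1 = 0
  -2*X*Z ↦ -2·0·1·5 = 0
  -2*Y**2 ↦ -2·1·9·1 = -18
  -2*Y*Z ↦ -2·1·3·5 = -30
  -3*Z**2 ↦ -3·1·1·25 = -75
Sum: F(0, 3, 5) = (0) + (0) + (0) + (-18) + (-30) + (-75) = -123.
Reducing mod 11: -123 ≡ 9 (mod 11).
Since F(a, b, c) ≡ 9 ≠ 0 (mod 11), P does NOT lie on the curve.


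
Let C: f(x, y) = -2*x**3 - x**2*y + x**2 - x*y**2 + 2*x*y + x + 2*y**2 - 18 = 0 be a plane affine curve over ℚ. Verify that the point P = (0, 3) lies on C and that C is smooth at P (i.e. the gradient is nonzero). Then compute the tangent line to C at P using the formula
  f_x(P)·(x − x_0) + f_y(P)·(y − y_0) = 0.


Tangent line at P: -2*x + 12*y - 36 = 0.

Step 1: f(0, 3) = 0, so P lies on C.
Step 2: partial derivatives
  f_x(x, y) = -6*x**2 - 2*x*y + 2*x - y**2 + 2*y + 1, f_y(x, y) = -x**2 - 2*x*y + 2*x + 4*y.
  f_x(P) = -2, f_y(P) = 12 (gradient nonzero, so P is smooth).
Step 3: tangent line at P: -2·(x − 0) + 12·(y − 3) = 0.
Expanding: -2*x + 12*y - 36 = 0.


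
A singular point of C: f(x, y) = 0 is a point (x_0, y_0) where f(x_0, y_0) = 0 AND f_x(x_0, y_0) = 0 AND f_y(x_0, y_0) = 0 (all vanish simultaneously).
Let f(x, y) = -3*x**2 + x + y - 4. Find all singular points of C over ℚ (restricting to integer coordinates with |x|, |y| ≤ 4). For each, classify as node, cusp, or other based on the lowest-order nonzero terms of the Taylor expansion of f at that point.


No singular points in the scanned grid; C is smooth there.

Compute partial derivatives:
  f_x = 1 - 6*x.
  f_y = 1.
f_y = 1 is a nonzero constant, so f_y never vanishes: no point (x, y) can satisfy f = f_x = f_y = 0. In particular no (x, y) ∈ {−4, ..., 4}² is singular; the curve is smooth.


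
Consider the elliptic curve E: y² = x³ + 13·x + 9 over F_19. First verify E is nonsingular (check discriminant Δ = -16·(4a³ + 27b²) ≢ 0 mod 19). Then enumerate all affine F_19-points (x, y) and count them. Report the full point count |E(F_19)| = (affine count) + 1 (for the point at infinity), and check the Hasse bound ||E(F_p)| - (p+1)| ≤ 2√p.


Affine points = {(0, 3), (0, 16), (1, 2), (1, 17), (2, 9), (2, 10), (4, 7), (4, 12), (5, 3), (5, 16), (7, 5), (7, 14), (8, 6), (8, 13), (9, 0), (11, 1), (11, 18), (13, 0), (14, 3), (14, 16), (15, 8), (15, 11), (16, 0)}; affine count = 23; |E(F_19)| = 24.

Discriminant check: Δ ∝ 4a³ + 27b² = 4·13³ + 27·9² = 4·2197 + 27·81 ≡ 12 (mod 19). Nonzero ⇒ E is nonsingular.
For each x ∈ F_19, compute rhs = x³ + 13·x + 9 mod 19, then count y ∈ F_19 with y² ≡ rhs.
  x = 0: rhs = 9, matching y values: 3, 16 (2 points).
  x = 1: rhs = 4, matching y values: 2, 17 (2 points).
  x = 2: rhs = 5, matching y values: 9, 10 (2 points).
  x = 3: rhs = 18, matching y values: none (0 points).
  x = 4: rhs = 11, matching y values: 7, 12 (2 points).
  x = 5: rhs = 9, matching y values: 3, 16 (2 points).
  x = 6: rhs = 18, matching y values: none (0 points).
  x = 7: rhs = 6, matching y values: 5, 14 (2 points).
  x = 8: rhs = 17, matching y values: 6, 13 (2 points).
  x = 9: rhs = 0, matching y values: 0 (1 points).
  x = 10: rhs = 18, matching y values: none (0 points).
  x = 11: rhs = 1, matching y values: 1, 18 (2 points).
  x = 12: rhs = 12, matching y values: none (0 points).
  x = 13: rhs = 0, matching y values: 0 (1 points).
  x = 14: rhs = 9, matching y values: 3, 16 (2 points).
  x = 15: rhs = 7, matching y values: 8, 11 (2 points).
  x = 16: rhs = 0, matching y values: 0 (1 points).
  x = 17: rhs = 13, matching y values: none (0 points).
  x = 18: rhs = 14, matching y values: none (0 points).
Total affine count: 23.
Full point count |E(F_19)| = 23 + 1 = 24.
Hasse bound: |24 − (19+1)| = |4| = 4 ≤ 2√19 ≈ 8.7178 ✓.


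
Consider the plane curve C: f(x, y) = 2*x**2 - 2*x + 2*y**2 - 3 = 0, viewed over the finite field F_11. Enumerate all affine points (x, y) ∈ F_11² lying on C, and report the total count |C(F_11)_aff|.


Affine F_11-points: {(2, 4), (2, 7), (3, 1), (3, 10), (5, 3), (5, 8), (7, 3), (7, 8), (9, 1), (9, 10), (10, 4), (10, 7)}; count = 12.

For each of the 121 pairs (x, y) ∈ F_11², evaluate f(x, y) mod 11. Record the zeros.
  x = 0: [0↦8, 1↦10, 2↦5, 3↦4, 4↦7, 5↦3, 6↦3, 7↦7, 8↦4, 9↦5, 10↦10]  zeros at y ∈ ∅
  x = 1: [0↦8, 1↦10, 2↦5, 3↦4, 4↦7, 5↦3, 6↦3, 7↦7, 8↦4, 9↦5, 10↦10]  zeros at y ∈ ∅
  x = 2: [0↦1, 1↦3, 2↦9, 3↦8, 4↦0, 5↦7, 6↦7, 7↦0, 8↦8, 9↦9, 10↦3]  zeros at y ∈ {4, 7}
  x = 3: [0↦9, 1↦0, 2↦6, 3↦5, 4↦8, 5↦4, 6↦4, 7↦8, 8↦5, 9↦6, 10↦0]  zeros at y ∈ {1, 10}
  x = 4: [0↦10, 1↦1, 2↦7, 3↦6, 4↦9, 5↦5, 6↦5, 7↦9, 8↦6, 9↦7, 10↦1]  zeros at y ∈ ∅
  x = 5: [0↦4, 1↦6, 2↦1, 3↦0, 4↦3, 5↦10, 6↦10, 7↦3, 8↦0, 9↦1, 10↦6]  zeros at y ∈ {3, 8}
  x = 6: [0↦2, 1↦4, 2↦10, 3↦9, 4↦1, 5↦8, 6↦8, 7↦1, 8↦9, 9↦10, 10↦4]  zeros at y ∈ ∅
  x = 7: [0↦4, 1↦6, 2↦1, 3↦0, 4↦3, 5↦10, 6↦10, 7↦3, 8↦0, 9↦1, 10↦6]  zeros at y ∈ {3, 8}
  x = 8: [0↦10, 1↦1, 2↦7, 3↦6, 4↦9, 5↦5, 6↦5, 7↦9, 8↦6, 9↦7, 10↦1]  zeros at y ∈ ∅
  x = 9: [0↦9, 1↦0, 2↦6, 3↦5, 4↦8, 5↦4, 6↦4, 7↦8, 8↦5, 9↦6, 10↦0]  zeros at y ∈ {1, 10}
  x = 10: [0↦1, 1↦3, 2↦9, 3↦8, 4↦0, 5↦7, 6↦7, 7↦0, 8↦8, 9↦9, 10↦3]  zeros at y ∈ {4, 7}
Collecting zeros: affine points = {(2, 4), (2, 7), (3, 1), (3, 10), (5, 3), (5, 8), (7, 3), (7, 8), (9, 1), (9, 10), (10, 4), (10, 7)}.
Total count |C(F_11)_aff| = 12.


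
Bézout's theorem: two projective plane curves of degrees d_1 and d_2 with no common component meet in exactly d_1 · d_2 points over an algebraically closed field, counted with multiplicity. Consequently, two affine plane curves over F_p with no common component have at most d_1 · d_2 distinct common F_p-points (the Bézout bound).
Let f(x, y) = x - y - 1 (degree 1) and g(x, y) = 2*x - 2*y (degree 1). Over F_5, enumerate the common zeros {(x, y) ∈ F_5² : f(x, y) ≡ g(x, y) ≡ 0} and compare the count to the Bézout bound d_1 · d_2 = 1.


Common zeros: ∅; count = 0; Bézout bound = 1.

deg(f) = 1, deg(g) = 1, so Bézout bound = 1.
Scan x ∈ F_5. For each x, list the y ∈ F_5 with f(x, y) ≡ 0 and those with g(x, y) ≡ 0 (mod 5); the common zeros in that column are the intersection.
  x = 0: f ≡ 0 at y ∈ {4}; g ≡ 0 at y ∈ {0}; common: ∅.
  x = 1: f ≡ 0 at y ∈ {0}; g ≡ 0 at y ∈ {1}; common: ∅.
  x = 2: f ≡ 0 at y ∈ {1}; g ≡ 0 at y ∈ {2}; common: ∅.
  x = 3: f ≡ 0 at y ∈ {2}; g ≡ 0 at y ∈ {3}; common: ∅.
  x = 4: f ≡ 0 at y ∈ {3}; g ≡ 0 at y ∈ {4}; common: ∅.
Collecting: common zeros = ∅, so the count is 0.
Comparison with the Bézout bound: 0 ≤ 1 = deg(f)·deg(g), as expected for curves with no common component (the affine F_5-count falls short of the bound because intersections may lie at infinity, over extension fields, or carry multiplicity).


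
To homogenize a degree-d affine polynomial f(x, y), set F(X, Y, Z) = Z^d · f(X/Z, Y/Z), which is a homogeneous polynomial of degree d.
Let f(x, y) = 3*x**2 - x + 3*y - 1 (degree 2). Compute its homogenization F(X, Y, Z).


F(X, Y, Z) = 3*X**2 - X*Z + 3*Y*Z - Z**2

deg(f) = 2.
Substitute x = X/Z, y = Y/Z into f, then multiply by Z^2.
  monomial 3·x^2·y^0 ↦ 3·X^2·Y^0·Z^0.
  monomial -1·x^1·y^0 ↦ -1·X^1·Y^0·Z^1.
  monomial 3·x^0·y^1 ↦ 3·X^0·Y^1·Z^1.
  monomial -1·x^0·y^0 ↦ -1·X^0·Y^0·Z^2.
Collecting: F(X, Y, Z) = 3*X**2 - X*Z + 3*Y*Z - Z**2.


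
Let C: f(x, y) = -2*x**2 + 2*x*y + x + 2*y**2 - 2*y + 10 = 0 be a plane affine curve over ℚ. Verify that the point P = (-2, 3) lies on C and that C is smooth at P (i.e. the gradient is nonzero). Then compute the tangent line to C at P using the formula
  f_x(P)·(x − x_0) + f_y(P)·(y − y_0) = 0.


Tangent line at P: 15*x + 6*y + 12 = 0.

Step 1: f(-2, 3) = 0, so P lies on C.
Step 2: partial derivatives
  f_x(x, y) = -4*x + 2*y + 1, f_y(x, y) = 2*x + 4*y - 2.
  f_x(P) = 15, f_y(P) = 6 (gradient nonzero, so P is smooth).
Step 3: tangent line at P: 15·(x − -2) + 6·(y − 3) = 0.
Expanding: 15*x + 6*y + 12 = 0.


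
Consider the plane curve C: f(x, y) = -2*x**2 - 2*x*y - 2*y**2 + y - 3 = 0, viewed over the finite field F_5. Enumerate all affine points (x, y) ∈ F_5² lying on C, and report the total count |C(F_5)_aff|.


Affine F_5-points: {(1, 0), (1, 2), (2, 2), (2, 4), (4, 0), (4, 4)}; count = 6.

For each of the 25 pairs (x, y) ∈ F_5², evaluate f(x, y) mod 5. Record the zeros.
  x = 0: [0↦2, 1↦1, 2↦1, 3↦2, 4↦4]  zeros at y ∈ ∅
  x = 1: [0↦0, 1↦2, 2↦0, 3↦4, 4↦4]  zeros at y ∈ {0, 2}
  x = 2: [0↦4, 1↦4, 2↦0, 3↦2, 4↦0]  zeros at y ∈ {2, 4}
  x = 3: [0↦4, 1↦2, 2↦1, 3↦1, 4↦2]  zeros at y ∈ ∅
  x = 4: [0↦0, 1↦1, 2↦3, 3↦1, 4↦0]  zeros at y ∈ {0, 4}
Collecting zeros: affine points = {(1, 0), (1, 2), (2, 2), (2, 4), (4, 0), (4, 4)}.
Total count |C(F_5)_aff| = 6.


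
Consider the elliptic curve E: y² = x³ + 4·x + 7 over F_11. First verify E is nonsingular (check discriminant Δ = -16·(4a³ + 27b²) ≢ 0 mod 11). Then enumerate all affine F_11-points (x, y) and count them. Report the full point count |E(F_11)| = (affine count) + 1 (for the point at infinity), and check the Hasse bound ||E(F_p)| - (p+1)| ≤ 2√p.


Affine points = {(1, 1), (1, 10), (2, 1), (2, 10), (5, 3), (5, 8), (6, 4), (6, 7), (7, 2), (7, 9), (8, 1), (8, 10)}; affine count = 12; |E(F_11)| = 13.

Discriminant check: Δ ∝ 4a³ + 27b² = 4·4³ + 27·7² = 4·64 + 27·49 ≡ 6 (mod 11). Nonzero ⇒ E is nonsingular.
For each x ∈ F_11, compute rhs = x³ + 4·x + 7 mod 11, then count y ∈ F_11 with y² ≡ rhs.
  x = 0: rhs = 7, matching y values: none (0 points).
  x = 1: rhs = 1, matching y values: 1, 10 (2 points).
  x = 2: rhs = 1, matching y values: 1, 10 (2 points).
  x = 3: rhs = 2, matching y values: none (0 points).
  x = 4: rhs = 10, matching y values: none (0 points).
  x = 5: rhs = 9, matching y values: 3, 8 (2 points).
  x = 6: rhs = 5, matching y values: 4, 7 (2 points).
  x = 7: rhs = 4, matching y values: 2, 9 (2 points).
  x = 8: rhs = 1, matching y values: 1, 10 (2 points).
  x = 9: rhs = 2, matching y values: none (0 points).
  x = 10: rhs = 2, matching y values: none (0 points).
Total affine count: 12.
Full point count |E(F_11)| = 12 + 1 = 13.
Hasse bound: |13 − (11+1)| = |1| = 1 ≤ 2√11 ≈ 6.6332 ✓.


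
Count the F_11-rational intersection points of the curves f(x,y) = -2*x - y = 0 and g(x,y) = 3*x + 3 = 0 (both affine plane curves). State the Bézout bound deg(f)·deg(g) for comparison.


Common zeros: {(10, 2)}; count = 1; Bézout bound = 1.

deg(f) = 1, deg(g) = 1, so Bézout bound = 1.
Scan x ∈ F_11. For each x, list the y ∈ F_11 with f(x, y) ≡ 0 and those with g(x, y) ≡ 0 (mod 11); the common zeros in that column are the intersection.
  x = 0: f ≡ 0 at y ∈ {0}; g ≡ 0 at y ∈ ∅; common: ∅.
  x = 1: f ≡ 0 at y ∈ {9}; g ≡ 0 at y ∈ ∅; common: ∅.
  x = 2: f ≡ 0 at y ∈ {7}; g ≡ 0 at y ∈ ∅; common: ∅.
  x = 3: f ≡ 0 at y ∈ {5}; g ≡ 0 at y ∈ ∅; common: ∅.
  x = 4: f ≡ 0 at y ∈ {3}; g ≡ 0 at y ∈ ∅; common: ∅.
  x = 5: f ≡ 0 at y ∈ {1}; g ≡ 0 at y ∈ ∅; common: ∅.
  x = 6: f ≡ 0 at y ∈ {10}; g ≡ 0 at y ∈ ∅; common: ∅.
  x = 7: f ≡ 0 at y ∈ {8}; g ≡ 0 at y ∈ ∅; common: ∅.
  x = 8: f ≡ 0 at y ∈ {6}; g ≡ 0 at y ∈ ∅; common: ∅.
  x = 9: f ≡ 0 at y ∈ {4}; g ≡ 0 at y ∈ ∅; common: ∅.
  x = 10: f ≡ 0 at y ∈ {2}; g ≡ 0 at y ∈ {0, 1, 2, 3, 4, 5, 6, 7, 8, 9, 10}; common: {2}.
Collecting: common zeros = {(10, 2)}, so the count is 1.
Comparison with the Bézout bound: 1 ≤ 1 = deg(f)·deg(g), as expected for curves with no common component (the bound is attained).


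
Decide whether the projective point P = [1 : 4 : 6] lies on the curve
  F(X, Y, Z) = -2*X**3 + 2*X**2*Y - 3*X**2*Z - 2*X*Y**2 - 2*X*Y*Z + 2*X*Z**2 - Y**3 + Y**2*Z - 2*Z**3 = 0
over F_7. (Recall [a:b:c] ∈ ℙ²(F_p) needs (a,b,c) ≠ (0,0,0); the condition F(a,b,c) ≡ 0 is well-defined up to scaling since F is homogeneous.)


F(1,4,6) ≡ 0 (mod 7); P is on the curve.

Evaluate F(1, 4, 6) term-by-term (mod 7).
  -2*X**3 ↦ -2·1·1·1 = -2
  2*X**2*Y ↦ 2·1·4·1 = 8
  -3*X**2*Z ↦ -3·1·1·6 = -18
  -2*X*Y**2 ↦ -2·1·16·1 = -32
  -2*X*Y*Z ↦ -2·1·4·6 = -48
  2*X*Z**2 ↦ 2·1·1·36 = 72
  -Y**3 ↦ -1·1·64·1 = -64
  Y**2*Z ↦ 1·1·16·6 = 96
  -2*Z**3 ↦ -2·1·1·216 = -432
Sum: F(1, 4, 6) = (-2) + (8) + (-18) + (-32) + (-48) + (72) + (-64) + (96) + (-432) = -420.
Reducing mod 7: -420 ≡ 0 (mod 7).
Since F(a, b, c) ≡ 0 (mod 7), P lies on the curve.


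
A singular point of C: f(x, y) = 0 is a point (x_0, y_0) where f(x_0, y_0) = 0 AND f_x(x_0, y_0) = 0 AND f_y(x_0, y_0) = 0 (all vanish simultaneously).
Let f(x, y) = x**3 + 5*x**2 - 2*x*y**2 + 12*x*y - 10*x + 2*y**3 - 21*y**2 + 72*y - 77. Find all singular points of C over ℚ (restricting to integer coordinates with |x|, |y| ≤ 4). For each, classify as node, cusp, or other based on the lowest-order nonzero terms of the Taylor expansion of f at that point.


Singular points: {(-2, 3)}; classification: node.

Compute partial derivatives:
  f_x = 3*x**2 + 10*x - 2*y**2 + 12*y - 10.
  f_y = -4*x*y + 12*x + 6*y**2 - 42*y + 72.
Scan x_0 ∈ {−4, ..., 4}. For each x_0, f_y(x_0, y) is a polynomial in y; find its integer roots y ∈ {−4, ..., 4}, then test f_x and f at those candidates.
  x = -4: f_y(-4, y) = 6*y**2 - 26*y + 24; vanishes at y ∈ {3}. (-4, 3): f_x = 16 ≠ 0.
  x = -3: f_y(-3, y) = 6*y**2 - 30*y + 36; vanishes at y ∈ {2, 3}. (-3, 2): f_x = 3 ≠ 0; (-3, 3): f_x = 5 ≠ 0.
  x = -2: f_y(-2, y) = 6*y**2 - 34*y + 48; vanishes at y ∈ {3}. (-2, 3): f_x = 0, f = 0 — SINGULAR.
  x = -1: f_y(-1, y) = 6*y**2 - 38*y + 60; vanishes at y ∈ {3}. (-1, 3): f_x = 1 ≠ 0.
  x = 0: f_y(0, y) = 6*y**2 - 42*y + 72; vanishes at y ∈ {3, 4}. (0, 3): f_x = 8 ≠ 0; (0, 4): f_x = 6 ≠ 0.
  x = 1: f_y(1, y) = 6*y**2 - 46*y + 84; vanishes at y ∈ {3}. (1, 3): f_x = 21 ≠ 0.
  x = 2: f_y(2, y) = 6*y**2 - 50*y + 96; vanishes at y ∈ {3}. (2, 3): f_x = 40 ≠ 0.
  x = 3: f_y(3, y) = 6*y**2 - 54*y + 108; vanishes at y ∈ {3}. (3, 3): f_x = 65 ≠ 0.
  x = 4: f_y(4, y) = 6*y**2 - 58*y + 120; vanishes at y ∈ {3}. (4, 3): f_x = 96 ≠ 0.
Only singular point on the grid: (-2, 3).
Classify: substitute x = -2 + u, y = 3 + v and expand: f = u**3 - u**2 - 2*u*v**2 + 2*v**3 + v**2.
No constant or linear terms (consistent with a singular point). Quadratic part: -u**2 + v**2. Cubic part: u**3 - 2*u*v**2 + 2*v**3.
The quadratic part v**2 - u**2 = (v − u)(v + u) splits into two distinct linear factors, so there are two distinct tangent lines y − 3 = ±(x − -2) — this is a node (ordinary double point).
Classification: node.


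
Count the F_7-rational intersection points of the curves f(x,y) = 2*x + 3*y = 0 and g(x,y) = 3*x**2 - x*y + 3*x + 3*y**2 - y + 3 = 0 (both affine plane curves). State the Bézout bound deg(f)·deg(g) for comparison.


Common zeros: {(1, 4), (2, 1)}; count = 2; Bézout bound = 2.

deg(f) = 1, deg(g) = 2, so Bézout bound = 2.
Scan x ∈ F_7. For each x, list the y ∈ F_7 with f(x, y) ≡ 0 and those with g(x, y) ≡ 0 (mod 7); the common zeros in that column are the intersection.
  x = 0: f ≡ 0 at y ∈ {0}; g ≡ 0 at y ∈ {6}; common: ∅.
  x = 1: f ≡ 0 at y ∈ {4}; g ≡ 0 at y ∈ {4, 6}; common: {4}.
  x = 2: f ≡ 0 at y ∈ {1}; g ≡ 0 at y ∈ {0, 1}; common: {1}.
  x = 3: f ≡ 0 at y ∈ {5}; g ≡ 0 at y ∈ ∅; common: ∅.
  x = 4: f ≡ 0 at y ∈ {2}; g ≡ 0 at y ∈ {0, 4}; common: ∅.
  x = 5: f ≡ 0 at y ∈ {6}; g ≡ 0 at y ∈ ∅; common: ∅.
  x = 6: f ≡ 0 at y ∈ {3}; g ≡ 0 at y ∈ ∅; common: ∅.
Collecting: common zeros = {(1, 4), (2, 1)}, so the count is 2.
Comparison with the Bézout bound: 2 ≤ 2 = deg(f)·deg(g), as expected for curves with no common component (the bound is attained).


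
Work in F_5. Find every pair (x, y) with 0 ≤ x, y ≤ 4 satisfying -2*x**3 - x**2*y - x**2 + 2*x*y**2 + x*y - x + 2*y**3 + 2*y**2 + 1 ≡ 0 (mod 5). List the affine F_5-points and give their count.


Affine F_5-points: {(0, 1), (0, 2), (2, 1), (2, 2), (2, 4), (3, 0), (4, 2)}; count = 7.

For each of the 25 pairs (x, y) ∈ F_5², evaluate f(x, y) mod 5. Record the zeros.
  x = 0: [0↦1, 1↦0, 2↦0, 3↦3, 4↦1]  zeros at y ∈ {1, 2}
  x = 1: [0↦2, 1↦3, 2↦4, 3↦2, 4↦4]  zeros at y ∈ ∅
  x = 2: [0↦4, 1↦0, 2↦0, 3↦1, 4↦0]  zeros at y ∈ {1, 2, 4}
  x = 3: [0↦0, 1↦4, 2↦1, 3↦3, 4↦2]  zeros at y ∈ {0}
  x = 4: [0↦3, 1↦3, 2↦0, 3↦1, 4↦3]  zeros at y ∈ {2}
Collecting zeros: affine points = {(0, 1), (0, 2), (2, 1), (2, 2), (2, 4), (3, 0), (4, 2)}.
Total count |C(F_5)_aff| = 7.


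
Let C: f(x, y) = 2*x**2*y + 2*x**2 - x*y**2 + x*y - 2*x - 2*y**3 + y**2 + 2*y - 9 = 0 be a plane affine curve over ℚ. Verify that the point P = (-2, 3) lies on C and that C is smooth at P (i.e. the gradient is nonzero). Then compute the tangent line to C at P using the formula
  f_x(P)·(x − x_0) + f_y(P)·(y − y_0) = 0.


Tangent line at P: -40*x - 28*y + 4 = 0.

Step 1: f(-2, 3) = 0, so P lies on C.
Step 2: partial derivatives
  f_x(x, y) = 4*x*y + 4*x - y**2 + y - 2, f_y(x, y) = 2*x**2 - 2*x*y + x - 6*y**2 + 2*y + 2.
  f_x(P) = -40, f_y(P) = -28 (gradient nonzero, so P is smooth).
Step 3: tangent line at P: -40·(x − -2) + -28·(y − 3) = 0.
Expanding: -40*x - 28*y + 4 = 0.


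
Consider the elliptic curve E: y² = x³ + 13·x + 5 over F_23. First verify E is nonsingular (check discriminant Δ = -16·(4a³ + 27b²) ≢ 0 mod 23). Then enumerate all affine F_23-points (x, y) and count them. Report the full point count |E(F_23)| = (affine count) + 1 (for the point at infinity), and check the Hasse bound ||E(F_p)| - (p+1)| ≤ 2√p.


Affine points = {(2, 4), (2, 19), (3, 5), (3, 18), (4, 11), (4, 12), (6, 0), (7, 5), (7, 18), (8, 0), (9, 0), (10, 10), (10, 13), (12, 7), (12, 16), (13, 5), (13, 18), (16, 10), (16, 13), (19, 2), (19, 21), (20, 10), (20, 13)}; affine count = 23; |E(F_23)| = 24.

Discriminant check: Δ ∝ 4a³ + 27b² = 4·13³ + 27·5² = 4·2197 + 27·25 ≡ 10 (mod 23). Nonzero ⇒ E is nonsingular.
For each x ∈ F_23, compute rhs = x³ + 13·x + 5 mod 23, then count y ∈ F_23 with y² ≡ rhs.
  x = 0: rhs = 5, matching y values: none (0 points).
  x = 1: rhs = 19, matching y values: none (0 points).
  x = 2: rhs = 16, matching y values: 4, 19 (2 points).
  x = 3: rhs = 2, matching y values: 5, 18 (2 points).
  x = 4: rhs = 6, matching y values: 11, 12 (2 points).
  x = 5: rhs = 11, matching y values: none (0 points).
  x = 6: rhs = 0, matching y values: 0 (1 points).
  x = 7: rhs = 2, matching y values: 5, 18 (2 points).
  x = 8: rhs = 0, matching y values: 0 (1 points).
  x = 9: rhs = 0, matching y values: 0 (1 points).
  x = 10: rhs = 8, matching y values: 10, 13 (2 points).
  x = 11: rhs = 7, matching y values: none (0 points).
  x = 12: rhs = 3, matching y values: 7, 16 (2 points).
  x = 13: rhs = 2, matching y values: 5, 18 (2 points).
  x = 14: rhs = 10, matching y values: none (0 points).
  x = 15: rhs = 10, matching y values: none (0 points).
  x = 16: rhs = 8, matching y values: 10, 13 (2 points).
  x = 17: rhs = 10, matching y values: none (0 points).
  x = 18: rhs = 22, matching y values: none (0 points).
  x = 19: rhs = 4, matching y values: 2, 21 (2 points).
  x = 20: rhs = 8, matching y values: 10, 13 (2 points).
  x = 21: rhs = 17, matching y values: none (0 points).
  x = 22: rhs = 14, matching y values: none (0 points).
Total affine count: 23.
Full point count |E(F_23)| = 23 + 1 = 24.
Hasse bound: |24 − (23+1)| = |0| = 0 ≤ 2√23 ≈ 9.5917 ✓.


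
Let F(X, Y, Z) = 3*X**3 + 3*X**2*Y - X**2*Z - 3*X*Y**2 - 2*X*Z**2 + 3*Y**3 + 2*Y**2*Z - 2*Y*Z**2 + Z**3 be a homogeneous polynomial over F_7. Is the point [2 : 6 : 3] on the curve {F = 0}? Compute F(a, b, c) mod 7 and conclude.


F(2,6,3) ≡ 6 (mod 7); P is NOT on the curve.

Evaluate F(2, 6, 3) term-by-term (mod 7).
  3*X**3 ↦ 3·8·1·1 = 24
  3*X**2*Y ↦ 3·4·6·1 = 72
  -X**2*Z ↦ -1·4·1·3 = -12
  -3*X*Y**2 ↦ -3·2·36·1 = -216
  -2*X*Z**2 ↦ -2·2·1·9 = -36
  3*Y**3 ↦ 3·1·216·1 = 648
  2*Y**2*Z ↦ 2·1·36·3 = 216
  -2*Y*Z**2 ↦ -2·1·6·9 = -108
  Z**3 ↦ 1·1·1·27 = 27
Sum: F(2, 6, 3) = (24) + (72) + (-12) + (-216) + (-36) + (648) + (216) + (-108) + (27) = 615.
Reducing mod 7: 615 ≡ 6 (mod 7).
Since F(a, b, c) ≡ 6 ≠ 0 (mod 7), P does NOT lie on the curve.


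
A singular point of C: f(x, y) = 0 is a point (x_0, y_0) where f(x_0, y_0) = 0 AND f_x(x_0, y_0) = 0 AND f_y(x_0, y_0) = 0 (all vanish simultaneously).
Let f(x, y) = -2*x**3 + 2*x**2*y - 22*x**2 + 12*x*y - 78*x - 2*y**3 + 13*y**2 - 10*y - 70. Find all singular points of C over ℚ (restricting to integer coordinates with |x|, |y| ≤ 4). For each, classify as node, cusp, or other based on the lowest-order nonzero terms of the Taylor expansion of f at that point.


Singular points: {(-3, 2)}; classification: cusp.

Compute partial derivatives:
  f_x = -6*x**2 + 4*x*y - 44*x + 12*y - 78.
  f_y = 2*x**2 + 12*x - 6*y**2 + 26*y - 10.
Scan x_0 ∈ {−4, ..., 4}. For each x_0, f_y(x_0, y) is a polynomial in y; find its integer roots y ∈ {−4, ..., 4}, then test f_x and f at those candidates.
  x = -4: f_y(-4, y) = -6*y**2 + 26*y - 26; no integer root y with |y| ≤ 4.
  x = -3: f_y(-3, y) = -6*y**2 + 26*y - 28; vanishes at y ∈ {2}. (-3, 2): f_x = 0, f = 0 — SINGULAR.
  x = -2: f_y(-2, y) = -6*y**2 + 26*y - 26; no integer root y with |y| ≤ 4.
  x = -1: f_y(-1, y) = -6*y**2 + 26*y - 20; vanishes at y ∈ {1}. (-1, 1): f_x = -32 ≠ 0.
  x = 0: f_y(0, y) = -6*y**2 + 26*y - 10; no integer root y with |y| ≤ 4.
  x = 1: f_y(1, y) = -6*y**2 + 26*y + 4; no integer root y with |y| ≤ 4.
  x = 2: f_y(2, y) = -6*y**2 + 26*y + 22; no integer root y with |y| ≤ 4.
  x = 3: f_y(3, y) = -6*y**2 + 26*y + 44; no integer root y with |y| ≤ 4.
  x = 4: f_y(4, y) = -6*y**2 + 26*y + 70; no integer root y with |y| ≤ 4.
Only singular point on the grid: (-3, 2).
Classify: substitute x = -3 + u, y = 2 + v and expand: f = -2*u**3 + 2*u**2*v - 2*v**3 + v**2.
No constant or linear terms (consistent with a singular point). Quadratic part: v**2. Cubic part: -2*u**3 + 2*u**2*v - 2*v**3.
The quadratic part v**2 is a perfect square, so there is a single (double) tangent line v = 0, i.e. y = 2. Restricting the cubic part to that line (v = 0) leaves -2*u**3 ≠ 0, so f is not divisible by v and the branch is v² ≈ 2*u**3 to lowest order — this is a cusp.
Classification: cusp.
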